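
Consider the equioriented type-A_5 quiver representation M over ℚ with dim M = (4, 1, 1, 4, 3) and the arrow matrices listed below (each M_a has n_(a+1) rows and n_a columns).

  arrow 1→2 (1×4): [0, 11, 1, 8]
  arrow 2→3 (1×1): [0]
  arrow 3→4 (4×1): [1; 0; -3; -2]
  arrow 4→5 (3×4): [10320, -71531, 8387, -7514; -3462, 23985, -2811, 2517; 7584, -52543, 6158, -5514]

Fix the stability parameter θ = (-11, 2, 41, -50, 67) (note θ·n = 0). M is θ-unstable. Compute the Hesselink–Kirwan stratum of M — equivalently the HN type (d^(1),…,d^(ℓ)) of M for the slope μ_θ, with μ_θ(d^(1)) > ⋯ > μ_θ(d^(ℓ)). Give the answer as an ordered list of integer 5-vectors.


Via rank(M_{q-1}∘⋯∘M_p): M ≅ I[1,1]^3, I[1,2], I[3,5], I[4,4], I[4,5]^2.
μ_θ-semistable layers: μ^(1)=67; μ^(2)=2; μ^(3)=-9/2; μ^(4)=-11; μ^(5)=-50

((0, 0, 0, 0, 3); (0, 1, 0, 0, 0); (0, 0, 1, 1, 0); (4, 0, 0, 0, 0); (0, 0, 0, 3, 0))


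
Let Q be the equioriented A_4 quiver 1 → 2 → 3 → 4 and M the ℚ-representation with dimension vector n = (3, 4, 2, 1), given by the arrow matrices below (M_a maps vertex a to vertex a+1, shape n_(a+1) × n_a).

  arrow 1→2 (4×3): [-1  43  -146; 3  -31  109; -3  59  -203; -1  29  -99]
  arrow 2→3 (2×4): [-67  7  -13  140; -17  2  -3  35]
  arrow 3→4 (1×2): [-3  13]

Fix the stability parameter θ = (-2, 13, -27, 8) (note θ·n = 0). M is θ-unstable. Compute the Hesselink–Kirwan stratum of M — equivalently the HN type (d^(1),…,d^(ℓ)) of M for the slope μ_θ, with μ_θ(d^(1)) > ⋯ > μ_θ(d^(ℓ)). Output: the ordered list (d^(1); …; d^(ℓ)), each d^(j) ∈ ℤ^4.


Barcode: M ≅ I[1,1], I[1,2], I[1,3], I[2,2], I[2,4]. HN layers by μ_θ (5 steps, strictly decreasing):
  μ^(1)=13; μ^(2)=8; μ^(3)=-2; μ^(4)=-16/3; μ^(5)=-7

((0, 2, 0, 0); (0, 0, 0, 1); (2, 0, 0, 0); (1, 1, 1, 0); (0, 1, 1, 0))


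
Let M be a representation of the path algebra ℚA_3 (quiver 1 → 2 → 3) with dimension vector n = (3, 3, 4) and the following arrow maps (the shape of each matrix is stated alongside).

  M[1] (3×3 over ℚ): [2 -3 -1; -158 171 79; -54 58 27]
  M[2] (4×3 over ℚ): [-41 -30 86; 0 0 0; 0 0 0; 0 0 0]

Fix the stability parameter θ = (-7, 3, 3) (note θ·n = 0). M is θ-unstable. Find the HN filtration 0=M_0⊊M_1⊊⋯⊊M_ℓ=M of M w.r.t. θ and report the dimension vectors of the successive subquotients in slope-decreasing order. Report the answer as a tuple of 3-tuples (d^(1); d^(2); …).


Barcode: M ≅ I[1,1], I[1,2], I[1,3], I[2,2], I[3,3]^3. HN layers by μ_θ (2 steps, strictly decreasing):
  μ^(1)=3; μ^(2)=-7

((0, 3, 4); (3, 0, 0))


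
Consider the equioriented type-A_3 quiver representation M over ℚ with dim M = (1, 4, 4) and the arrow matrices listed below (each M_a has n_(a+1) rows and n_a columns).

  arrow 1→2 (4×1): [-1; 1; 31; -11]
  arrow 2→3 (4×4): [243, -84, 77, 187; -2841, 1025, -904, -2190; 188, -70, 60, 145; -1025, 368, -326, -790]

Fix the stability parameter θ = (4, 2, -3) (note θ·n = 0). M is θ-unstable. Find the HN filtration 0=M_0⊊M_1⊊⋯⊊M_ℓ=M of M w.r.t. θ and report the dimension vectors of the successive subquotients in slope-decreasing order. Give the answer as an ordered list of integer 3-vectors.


Interval decomposition of M: I[1,3], I[2,3]^3.
HN type (ℓ=2): μ^(1)=1; μ^(2)=-1/2

((1, 1, 1); (0, 3, 3))


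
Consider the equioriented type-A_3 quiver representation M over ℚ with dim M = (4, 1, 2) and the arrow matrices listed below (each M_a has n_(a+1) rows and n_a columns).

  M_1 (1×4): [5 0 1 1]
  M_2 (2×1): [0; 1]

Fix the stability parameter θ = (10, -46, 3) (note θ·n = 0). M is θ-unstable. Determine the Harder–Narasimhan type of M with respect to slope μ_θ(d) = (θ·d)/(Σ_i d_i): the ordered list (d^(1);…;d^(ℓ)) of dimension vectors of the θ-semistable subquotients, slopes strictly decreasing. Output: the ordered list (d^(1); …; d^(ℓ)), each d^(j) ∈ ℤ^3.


Barcode: M ≅ I[1,1]^3, I[1,3], I[3,3]. HN layers by μ_θ (3 steps, strictly decreasing):
  μ^(1)=10; μ^(2)=3; μ^(3)=-18

((3, 0, 0); (0, 0, 2); (1, 1, 0))


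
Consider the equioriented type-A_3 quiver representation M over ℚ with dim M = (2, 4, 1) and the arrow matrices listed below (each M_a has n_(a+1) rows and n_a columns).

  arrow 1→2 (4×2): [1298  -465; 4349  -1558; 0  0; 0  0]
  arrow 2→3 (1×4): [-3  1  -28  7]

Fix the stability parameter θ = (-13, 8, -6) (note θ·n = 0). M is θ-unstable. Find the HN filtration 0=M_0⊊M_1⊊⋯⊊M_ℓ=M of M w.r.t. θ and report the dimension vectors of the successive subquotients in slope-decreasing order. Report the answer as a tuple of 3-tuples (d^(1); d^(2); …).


Interval decomposition of M: I[1,2], I[1,3], I[2,2]^2.
HN type (ℓ=3): μ^(1)=8; μ^(2)=1; μ^(3)=-13

((0, 3, 0); (0, 1, 1); (2, 0, 0))


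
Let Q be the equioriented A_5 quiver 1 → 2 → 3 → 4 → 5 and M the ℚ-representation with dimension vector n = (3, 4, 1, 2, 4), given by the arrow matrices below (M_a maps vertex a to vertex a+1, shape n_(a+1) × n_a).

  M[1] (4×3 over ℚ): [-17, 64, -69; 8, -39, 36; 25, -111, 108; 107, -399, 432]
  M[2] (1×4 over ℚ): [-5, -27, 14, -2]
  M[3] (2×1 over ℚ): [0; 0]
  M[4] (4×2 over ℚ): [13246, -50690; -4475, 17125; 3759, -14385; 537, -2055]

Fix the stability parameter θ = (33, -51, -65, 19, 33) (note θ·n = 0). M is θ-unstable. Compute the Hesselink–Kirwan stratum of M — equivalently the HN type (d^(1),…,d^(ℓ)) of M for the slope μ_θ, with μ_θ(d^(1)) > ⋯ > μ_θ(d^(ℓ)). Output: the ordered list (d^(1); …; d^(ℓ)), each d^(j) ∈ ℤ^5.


Barcode: M ≅ I[1,2]^2, I[1,3], I[2,2], I[4,4], I[4,5], I[5,5]^3. HN layers by μ_θ (5 steps, strictly decreasing):
  μ^(1)=33; μ^(2)=19; μ^(3)=-9; μ^(4)=-83/3; μ^(5)=-51

((0, 0, 0, 0, 4); (0, 0, 0, 2, 0); (2, 2, 0, 0, 0); (1, 1, 1, 0, 0); (0, 1, 0, 0, 0))


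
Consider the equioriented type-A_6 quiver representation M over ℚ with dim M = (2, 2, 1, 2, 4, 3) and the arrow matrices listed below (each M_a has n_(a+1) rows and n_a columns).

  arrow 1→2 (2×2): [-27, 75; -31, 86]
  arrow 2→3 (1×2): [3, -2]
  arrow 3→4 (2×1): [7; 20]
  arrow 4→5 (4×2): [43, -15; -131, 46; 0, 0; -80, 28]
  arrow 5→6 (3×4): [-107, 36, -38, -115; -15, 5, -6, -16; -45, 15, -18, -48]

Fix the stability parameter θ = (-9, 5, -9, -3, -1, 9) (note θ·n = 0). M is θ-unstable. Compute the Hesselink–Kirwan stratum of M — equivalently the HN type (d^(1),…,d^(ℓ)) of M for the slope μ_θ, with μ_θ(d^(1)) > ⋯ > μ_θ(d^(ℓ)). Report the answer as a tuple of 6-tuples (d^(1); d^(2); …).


Interval decomposition of M: I[1,2], I[1,6], I[4,6], I[5,5]^2, I[6,6].
HN type (ℓ=6): μ^(1)=9; μ^(2)=5; μ^(3)=-1; μ^(4)=-7/3; μ^(5)=-3; μ^(6)=-9

((0, 0, 0, 0, 0, 3); (0, 1, 0, 0, 0, 0); (0, 0, 0, 0, 4, 0); (0, 1, 1, 1, 0, 0); (0, 0, 0, 1, 0, 0); (2, 0, 0, 0, 0, 0))


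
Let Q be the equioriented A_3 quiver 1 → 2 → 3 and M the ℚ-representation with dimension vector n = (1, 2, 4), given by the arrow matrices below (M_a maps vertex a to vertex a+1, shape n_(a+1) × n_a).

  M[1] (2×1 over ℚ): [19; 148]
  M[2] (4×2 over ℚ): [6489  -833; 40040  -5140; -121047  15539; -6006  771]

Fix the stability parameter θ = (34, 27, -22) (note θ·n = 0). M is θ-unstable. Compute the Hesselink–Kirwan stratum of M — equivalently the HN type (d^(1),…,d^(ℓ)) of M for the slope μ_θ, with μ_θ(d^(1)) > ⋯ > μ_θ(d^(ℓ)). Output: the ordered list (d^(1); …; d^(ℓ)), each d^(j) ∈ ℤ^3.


Interval decomposition of M: I[1,3], I[2,3], I[3,3]^2.
HN type (ℓ=3): μ^(1)=13; μ^(2)=5/2; μ^(3)=-22

((1, 1, 1); (0, 1, 1); (0, 0, 2))


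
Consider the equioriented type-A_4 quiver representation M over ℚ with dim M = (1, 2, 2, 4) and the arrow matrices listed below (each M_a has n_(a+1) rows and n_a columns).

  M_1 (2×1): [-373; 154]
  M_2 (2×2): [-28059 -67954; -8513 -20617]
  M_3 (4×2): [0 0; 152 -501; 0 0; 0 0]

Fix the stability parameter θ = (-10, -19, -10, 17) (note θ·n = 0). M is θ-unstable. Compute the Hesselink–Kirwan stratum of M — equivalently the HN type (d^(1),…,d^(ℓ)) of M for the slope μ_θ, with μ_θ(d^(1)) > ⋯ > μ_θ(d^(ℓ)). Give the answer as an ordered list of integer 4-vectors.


Barcode: M ≅ I[1,4], I[2,3], I[4,4]^3. HN layers by μ_θ (4 steps, strictly decreasing):
  μ^(1)=17; μ^(2)=-10; μ^(3)=-29/2; μ^(4)=-19

((0, 0, 0, 4); (0, 0, 2, 0); (1, 1, 0, 0); (0, 1, 0, 0))


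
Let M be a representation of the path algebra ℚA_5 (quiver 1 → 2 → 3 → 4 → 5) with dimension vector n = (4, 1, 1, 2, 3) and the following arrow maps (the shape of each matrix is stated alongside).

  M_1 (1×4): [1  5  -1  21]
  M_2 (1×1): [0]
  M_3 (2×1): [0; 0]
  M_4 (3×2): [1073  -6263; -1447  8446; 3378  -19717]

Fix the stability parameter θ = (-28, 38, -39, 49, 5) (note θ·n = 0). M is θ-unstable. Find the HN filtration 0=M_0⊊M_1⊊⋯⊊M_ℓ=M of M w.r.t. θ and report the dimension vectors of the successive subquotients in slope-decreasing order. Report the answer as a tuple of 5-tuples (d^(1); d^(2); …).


Interval decomposition of M: I[1,1]^3, I[1,2], I[3,3], I[4,5]^2, I[5,5].
HN type (ℓ=5): μ^(1)=38; μ^(2)=27; μ^(3)=5; μ^(4)=-28; μ^(5)=-39

((0, 1, 0, 0, 0); (0, 0, 0, 2, 2); (0, 0, 0, 0, 1); (4, 0, 0, 0, 0); (0, 0, 1, 0, 0))


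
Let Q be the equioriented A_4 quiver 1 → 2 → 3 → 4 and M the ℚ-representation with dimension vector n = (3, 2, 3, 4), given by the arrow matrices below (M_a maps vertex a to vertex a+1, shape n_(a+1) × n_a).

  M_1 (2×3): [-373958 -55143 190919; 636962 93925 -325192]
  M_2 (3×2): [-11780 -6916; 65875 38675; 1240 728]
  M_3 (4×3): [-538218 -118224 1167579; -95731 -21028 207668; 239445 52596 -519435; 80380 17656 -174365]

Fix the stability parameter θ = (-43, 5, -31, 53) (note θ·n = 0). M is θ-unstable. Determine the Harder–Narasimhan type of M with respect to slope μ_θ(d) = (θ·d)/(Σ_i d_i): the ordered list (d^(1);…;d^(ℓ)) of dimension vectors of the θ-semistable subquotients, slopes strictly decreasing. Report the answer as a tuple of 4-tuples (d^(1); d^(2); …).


Interval decomposition of M: I[1,1], I[1,2], I[1,3], I[3,4]^2, I[4,4]^2.
HN type (ℓ=5): μ^(1)=53; μ^(2)=5; μ^(3)=-13; μ^(4)=-31; μ^(5)=-43

((0, 0, 0, 4); (0, 1, 0, 0); (0, 1, 1, 0); (0, 0, 2, 0); (3, 0, 0, 0))


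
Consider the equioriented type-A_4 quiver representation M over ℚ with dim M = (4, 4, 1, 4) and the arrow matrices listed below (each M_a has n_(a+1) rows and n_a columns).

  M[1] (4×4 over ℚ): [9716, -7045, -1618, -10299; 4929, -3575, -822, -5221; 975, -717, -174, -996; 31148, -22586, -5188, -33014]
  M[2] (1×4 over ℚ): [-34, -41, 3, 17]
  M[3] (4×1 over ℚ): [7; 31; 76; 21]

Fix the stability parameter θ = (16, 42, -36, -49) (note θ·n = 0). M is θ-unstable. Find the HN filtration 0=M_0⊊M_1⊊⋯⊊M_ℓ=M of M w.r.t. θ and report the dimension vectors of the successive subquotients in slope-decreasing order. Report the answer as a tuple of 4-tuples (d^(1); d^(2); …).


Via rank(M_{q-1}∘⋯∘M_p): M ≅ I[1,1], I[1,2]^2, I[1,4], I[2,2], I[4,4]^3.
μ_θ-semistable layers: μ^(1)=42; μ^(2)=16; μ^(3)=-27/4; μ^(4)=-49

((0, 3, 0, 0); (3, 0, 0, 0); (1, 1, 1, 1); (0, 0, 0, 3))


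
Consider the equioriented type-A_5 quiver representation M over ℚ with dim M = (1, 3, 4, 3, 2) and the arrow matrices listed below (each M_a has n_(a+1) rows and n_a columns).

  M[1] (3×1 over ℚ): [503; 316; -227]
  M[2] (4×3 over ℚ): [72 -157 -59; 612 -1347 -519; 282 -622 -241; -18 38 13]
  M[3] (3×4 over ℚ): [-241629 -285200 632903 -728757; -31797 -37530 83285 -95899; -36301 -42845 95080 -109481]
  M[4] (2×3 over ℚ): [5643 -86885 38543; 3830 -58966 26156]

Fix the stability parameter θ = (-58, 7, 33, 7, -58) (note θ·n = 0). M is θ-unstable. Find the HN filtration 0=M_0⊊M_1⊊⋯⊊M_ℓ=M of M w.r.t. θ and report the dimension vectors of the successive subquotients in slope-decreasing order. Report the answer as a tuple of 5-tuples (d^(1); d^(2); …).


Via rank(M_{q-1}∘⋯∘M_p): M ≅ I[1,5], I[2,2], I[2,5], I[3,3], I[3,4].
μ_θ-semistable layers: μ^(1)=33; μ^(2)=20; μ^(3)=7; μ^(4)=-11/4; μ^(5)=-58

((0, 0, 1, 0, 0); (0, 0, 1, 1, 0); (0, 1, 0, 0, 0); (0, 2, 2, 2, 2); (1, 0, 0, 0, 0))


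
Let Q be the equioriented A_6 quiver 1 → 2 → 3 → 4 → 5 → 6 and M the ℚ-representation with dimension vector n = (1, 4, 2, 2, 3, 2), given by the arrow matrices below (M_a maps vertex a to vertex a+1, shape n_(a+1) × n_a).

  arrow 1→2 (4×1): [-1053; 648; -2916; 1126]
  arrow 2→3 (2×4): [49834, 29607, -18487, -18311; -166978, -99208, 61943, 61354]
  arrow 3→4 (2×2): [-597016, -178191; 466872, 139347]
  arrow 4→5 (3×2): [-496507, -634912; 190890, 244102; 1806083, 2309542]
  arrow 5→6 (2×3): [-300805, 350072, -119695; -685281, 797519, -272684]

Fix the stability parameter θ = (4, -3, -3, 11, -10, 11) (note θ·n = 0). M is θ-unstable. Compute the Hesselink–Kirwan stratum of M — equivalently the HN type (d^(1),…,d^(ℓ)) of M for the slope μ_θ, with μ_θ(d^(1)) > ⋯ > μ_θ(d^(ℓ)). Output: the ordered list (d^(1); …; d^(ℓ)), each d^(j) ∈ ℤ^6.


Barcode: M ≅ I[1,6], I[2,2]^2, I[2,3], I[4,6], I[5,5]. HN layers by μ_θ (5 steps, strictly decreasing):
  μ^(1)=11; μ^(2)=1/2; μ^(3)=-2/3; μ^(4)=-3; μ^(5)=-10

((0, 0, 0, 0, 0, 2); (0, 0, 0, 2, 2, 0); (1, 1, 1, 0, 0, 0); (0, 3, 1, 0, 0, 0); (0, 0, 0, 0, 1, 0))


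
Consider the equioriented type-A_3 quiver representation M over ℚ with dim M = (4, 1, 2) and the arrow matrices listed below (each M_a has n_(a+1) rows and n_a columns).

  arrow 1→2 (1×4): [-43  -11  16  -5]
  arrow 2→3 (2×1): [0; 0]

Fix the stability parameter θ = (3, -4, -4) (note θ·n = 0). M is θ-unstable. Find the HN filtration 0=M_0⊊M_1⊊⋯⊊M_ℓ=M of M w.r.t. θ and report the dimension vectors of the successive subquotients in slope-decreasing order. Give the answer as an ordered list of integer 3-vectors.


Barcode: M ≅ I[1,1]^3, I[1,2], I[3,3]^2. HN layers by μ_θ (3 steps, strictly decreasing):
  μ^(1)=3; μ^(2)=-1/2; μ^(3)=-4

((3, 0, 0); (1, 1, 0); (0, 0, 2))


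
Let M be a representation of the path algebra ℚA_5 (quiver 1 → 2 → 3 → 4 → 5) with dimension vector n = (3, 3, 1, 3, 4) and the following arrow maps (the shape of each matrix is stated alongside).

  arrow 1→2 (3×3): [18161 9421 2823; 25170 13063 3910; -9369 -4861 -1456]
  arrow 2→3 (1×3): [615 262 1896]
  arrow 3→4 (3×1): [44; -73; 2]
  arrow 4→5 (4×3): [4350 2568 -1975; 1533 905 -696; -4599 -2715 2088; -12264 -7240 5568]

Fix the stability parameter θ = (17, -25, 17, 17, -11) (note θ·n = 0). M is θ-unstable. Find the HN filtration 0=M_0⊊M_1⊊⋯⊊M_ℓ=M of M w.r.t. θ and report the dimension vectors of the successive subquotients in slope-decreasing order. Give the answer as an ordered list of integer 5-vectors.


Interval decomposition of M: I[1,2]^2, I[1,5], I[4,4], I[4,5], I[5,5]^2.
HN type (ℓ=5): μ^(1)=17; μ^(2)=23/3; μ^(3)=3; μ^(4)=-4; μ^(5)=-11

((0, 0, 0, 1, 0); (0, 0, 1, 1, 1); (0, 0, 0, 1, 1); (3, 3, 0, 0, 0); (0, 0, 0, 0, 2))


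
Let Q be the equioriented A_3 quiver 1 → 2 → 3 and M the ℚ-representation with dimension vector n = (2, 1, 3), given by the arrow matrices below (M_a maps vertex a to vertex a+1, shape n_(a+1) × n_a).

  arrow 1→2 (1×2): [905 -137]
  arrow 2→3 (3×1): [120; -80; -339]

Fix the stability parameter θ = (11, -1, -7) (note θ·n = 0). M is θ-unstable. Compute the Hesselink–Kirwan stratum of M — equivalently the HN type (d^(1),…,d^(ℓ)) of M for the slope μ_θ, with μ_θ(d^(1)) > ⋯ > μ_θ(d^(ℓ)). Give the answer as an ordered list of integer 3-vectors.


Via rank(M_{q-1}∘⋯∘M_p): M ≅ I[1,1], I[1,3], I[3,3]^2.
μ_θ-semistable layers: μ^(1)=11; μ^(2)=1; μ^(3)=-7

((1, 0, 0); (1, 1, 1); (0, 0, 2))


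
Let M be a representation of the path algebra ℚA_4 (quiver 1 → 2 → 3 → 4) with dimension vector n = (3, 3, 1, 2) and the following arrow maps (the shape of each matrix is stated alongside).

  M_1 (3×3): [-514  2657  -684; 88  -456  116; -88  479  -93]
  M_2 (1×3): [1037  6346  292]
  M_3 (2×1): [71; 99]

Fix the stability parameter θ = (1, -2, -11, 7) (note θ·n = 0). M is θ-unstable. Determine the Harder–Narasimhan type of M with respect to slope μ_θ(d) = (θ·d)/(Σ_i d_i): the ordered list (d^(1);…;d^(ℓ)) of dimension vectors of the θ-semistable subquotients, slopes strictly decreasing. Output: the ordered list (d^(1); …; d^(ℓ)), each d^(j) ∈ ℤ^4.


Barcode: M ≅ I[1,1], I[1,2], I[1,4], I[2,2], I[4,4]. HN layers by μ_θ (5 steps, strictly decreasing):
  μ^(1)=7; μ^(2)=1; μ^(3)=-1/2; μ^(4)=-2; μ^(5)=-4

((0, 0, 0, 2); (1, 0, 0, 0); (1, 1, 0, 0); (0, 1, 0, 0); (1, 1, 1, 0))


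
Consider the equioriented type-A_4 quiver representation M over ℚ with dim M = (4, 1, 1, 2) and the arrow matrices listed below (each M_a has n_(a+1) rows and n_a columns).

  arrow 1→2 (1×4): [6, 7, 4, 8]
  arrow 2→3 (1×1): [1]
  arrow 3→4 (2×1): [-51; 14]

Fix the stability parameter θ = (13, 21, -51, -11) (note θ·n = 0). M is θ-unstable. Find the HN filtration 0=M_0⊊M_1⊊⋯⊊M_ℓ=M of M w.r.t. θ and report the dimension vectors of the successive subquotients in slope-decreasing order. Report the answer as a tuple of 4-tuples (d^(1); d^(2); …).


Interval decomposition of M: I[1,1]^3, I[1,4], I[4,4].
HN type (ℓ=3): μ^(1)=13; μ^(2)=-7; μ^(3)=-11

((3, 0, 0, 0); (1, 1, 1, 1); (0, 0, 0, 1))


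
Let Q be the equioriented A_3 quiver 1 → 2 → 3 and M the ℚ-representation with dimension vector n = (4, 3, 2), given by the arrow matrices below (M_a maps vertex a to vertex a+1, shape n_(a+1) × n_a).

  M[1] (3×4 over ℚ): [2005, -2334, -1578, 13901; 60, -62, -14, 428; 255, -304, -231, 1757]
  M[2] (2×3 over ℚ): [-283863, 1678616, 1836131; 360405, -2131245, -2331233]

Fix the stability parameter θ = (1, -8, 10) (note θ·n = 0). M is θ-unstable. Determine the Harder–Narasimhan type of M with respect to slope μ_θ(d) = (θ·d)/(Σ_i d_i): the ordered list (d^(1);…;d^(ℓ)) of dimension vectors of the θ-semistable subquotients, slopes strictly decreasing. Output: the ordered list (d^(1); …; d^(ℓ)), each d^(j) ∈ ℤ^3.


Barcode: M ≅ I[1,1], I[1,2], I[1,3]^2. HN layers by μ_θ (3 steps, strictly decreasing):
  μ^(1)=10; μ^(2)=1; μ^(3)=-7/2

((0, 0, 2); (1, 0, 0); (3, 3, 0))


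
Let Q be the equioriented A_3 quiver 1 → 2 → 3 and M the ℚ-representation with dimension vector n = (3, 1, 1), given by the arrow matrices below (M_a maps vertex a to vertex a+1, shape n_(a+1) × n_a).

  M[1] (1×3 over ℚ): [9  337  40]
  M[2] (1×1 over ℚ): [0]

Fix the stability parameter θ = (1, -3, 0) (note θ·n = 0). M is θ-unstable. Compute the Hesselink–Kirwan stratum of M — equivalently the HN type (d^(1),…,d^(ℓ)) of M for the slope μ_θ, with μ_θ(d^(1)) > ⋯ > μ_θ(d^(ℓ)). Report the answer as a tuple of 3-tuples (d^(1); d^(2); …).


Barcode: M ≅ I[1,1]^2, I[1,2], I[3,3]. HN layers by μ_θ (3 steps, strictly decreasing):
  μ^(1)=1; μ^(2)=0; μ^(3)=-1

((2, 0, 0); (0, 0, 1); (1, 1, 0))


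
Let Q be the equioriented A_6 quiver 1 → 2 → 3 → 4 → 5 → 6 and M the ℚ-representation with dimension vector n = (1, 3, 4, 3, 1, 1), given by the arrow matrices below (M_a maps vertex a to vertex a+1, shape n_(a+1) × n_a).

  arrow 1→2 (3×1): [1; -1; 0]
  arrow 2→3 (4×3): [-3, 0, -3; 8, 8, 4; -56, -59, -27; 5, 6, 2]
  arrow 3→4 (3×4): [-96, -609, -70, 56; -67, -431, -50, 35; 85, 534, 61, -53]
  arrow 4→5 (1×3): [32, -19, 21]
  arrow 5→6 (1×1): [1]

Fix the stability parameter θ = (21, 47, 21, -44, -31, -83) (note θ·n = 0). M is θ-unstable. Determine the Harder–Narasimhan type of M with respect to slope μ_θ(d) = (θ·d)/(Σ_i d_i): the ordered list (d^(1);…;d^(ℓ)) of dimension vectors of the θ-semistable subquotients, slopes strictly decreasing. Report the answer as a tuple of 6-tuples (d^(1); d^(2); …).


Barcode: M ≅ I[1,6], I[2,3], I[2,4], I[3,4]. HN layers by μ_θ (3 steps, strictly decreasing):
  μ^(1)=34; μ^(2)=8; μ^(3)=-23/2

((0, 1, 1, 0, 0, 0); (0, 1, 1, 1, 0, 0); (1, 1, 2, 2, 1, 1))


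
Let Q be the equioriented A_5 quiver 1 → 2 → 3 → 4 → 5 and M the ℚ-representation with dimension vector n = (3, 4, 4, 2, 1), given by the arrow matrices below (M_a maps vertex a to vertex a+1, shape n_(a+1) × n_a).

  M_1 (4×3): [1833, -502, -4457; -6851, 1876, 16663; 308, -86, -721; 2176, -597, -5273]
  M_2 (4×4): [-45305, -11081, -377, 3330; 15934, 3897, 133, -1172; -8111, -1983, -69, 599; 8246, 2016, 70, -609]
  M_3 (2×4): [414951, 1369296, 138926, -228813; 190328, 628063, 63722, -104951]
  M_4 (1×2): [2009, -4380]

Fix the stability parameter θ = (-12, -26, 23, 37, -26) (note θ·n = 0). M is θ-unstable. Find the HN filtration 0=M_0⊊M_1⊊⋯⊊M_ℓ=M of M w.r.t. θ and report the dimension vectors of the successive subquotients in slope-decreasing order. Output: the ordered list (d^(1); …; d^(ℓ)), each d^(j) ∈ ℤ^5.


Barcode: M ≅ I[1,3], I[1,4], I[1,5], I[2,2], I[3,3]. HN layers by μ_θ (5 steps, strictly decreasing):
  μ^(1)=37; μ^(2)=23; μ^(3)=34/3; μ^(4)=-19; μ^(5)=-26

((0, 0, 0, 1, 0); (0, 0, 3, 0, 0); (0, 0, 1, 1, 1); (3, 3, 0, 0, 0); (0, 1, 0, 0, 0))


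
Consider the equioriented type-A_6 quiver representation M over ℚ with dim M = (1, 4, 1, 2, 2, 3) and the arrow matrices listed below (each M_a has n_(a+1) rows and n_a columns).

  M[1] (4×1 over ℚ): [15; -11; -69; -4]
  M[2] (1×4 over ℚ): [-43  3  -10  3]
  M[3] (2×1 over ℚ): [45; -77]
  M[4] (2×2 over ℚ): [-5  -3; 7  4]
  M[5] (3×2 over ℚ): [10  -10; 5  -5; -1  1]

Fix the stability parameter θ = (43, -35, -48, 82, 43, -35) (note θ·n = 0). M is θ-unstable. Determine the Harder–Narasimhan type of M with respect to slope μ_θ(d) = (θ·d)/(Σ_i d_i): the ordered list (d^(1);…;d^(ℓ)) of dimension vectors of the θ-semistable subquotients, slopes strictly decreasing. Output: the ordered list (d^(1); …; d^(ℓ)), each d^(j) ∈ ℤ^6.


Via rank(M_{q-1}∘⋯∘M_p): M ≅ I[1,2], I[2,2]^2, I[2,6], I[4,5], I[6,6]^2.
μ_θ-semistable layers: μ^(1)=125/2; μ^(2)=30; μ^(3)=4; μ^(4)=-35; μ^(5)=-83/2

((0, 0, 0, 1, 1, 0); (0, 0, 0, 1, 1, 1); (1, 1, 0, 0, 0, 0); (0, 2, 0, 0, 0, 2); (0, 1, 1, 0, 0, 0))


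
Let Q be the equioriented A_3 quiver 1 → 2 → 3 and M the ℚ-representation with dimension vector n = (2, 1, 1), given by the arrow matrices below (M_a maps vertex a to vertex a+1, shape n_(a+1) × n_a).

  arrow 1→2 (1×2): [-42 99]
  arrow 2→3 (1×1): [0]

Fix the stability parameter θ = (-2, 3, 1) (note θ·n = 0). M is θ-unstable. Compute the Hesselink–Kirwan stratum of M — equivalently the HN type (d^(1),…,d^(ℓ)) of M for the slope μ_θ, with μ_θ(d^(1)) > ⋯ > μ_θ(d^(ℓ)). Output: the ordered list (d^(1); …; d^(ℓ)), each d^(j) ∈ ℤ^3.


Barcode: M ≅ I[1,1], I[1,2], I[3,3]. HN layers by μ_θ (3 steps, strictly decreasing):
  μ^(1)=3; μ^(2)=1; μ^(3)=-2

((0, 1, 0); (0, 0, 1); (2, 0, 0))


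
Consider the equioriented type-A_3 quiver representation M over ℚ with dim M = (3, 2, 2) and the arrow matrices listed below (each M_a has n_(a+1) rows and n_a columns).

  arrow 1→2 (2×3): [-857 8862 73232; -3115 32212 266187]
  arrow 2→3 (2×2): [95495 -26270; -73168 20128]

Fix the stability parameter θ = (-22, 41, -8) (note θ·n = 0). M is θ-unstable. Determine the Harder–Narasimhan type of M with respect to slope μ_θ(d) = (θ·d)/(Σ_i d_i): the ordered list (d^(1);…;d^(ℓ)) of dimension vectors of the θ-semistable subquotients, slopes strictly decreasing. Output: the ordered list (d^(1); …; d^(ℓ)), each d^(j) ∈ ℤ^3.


Barcode: M ≅ I[1,1], I[1,2], I[1,3], I[3,3]. HN layers by μ_θ (4 steps, strictly decreasing):
  μ^(1)=41; μ^(2)=33/2; μ^(3)=-8; μ^(4)=-22

((0, 1, 0); (0, 1, 1); (0, 0, 1); (3, 0, 0))


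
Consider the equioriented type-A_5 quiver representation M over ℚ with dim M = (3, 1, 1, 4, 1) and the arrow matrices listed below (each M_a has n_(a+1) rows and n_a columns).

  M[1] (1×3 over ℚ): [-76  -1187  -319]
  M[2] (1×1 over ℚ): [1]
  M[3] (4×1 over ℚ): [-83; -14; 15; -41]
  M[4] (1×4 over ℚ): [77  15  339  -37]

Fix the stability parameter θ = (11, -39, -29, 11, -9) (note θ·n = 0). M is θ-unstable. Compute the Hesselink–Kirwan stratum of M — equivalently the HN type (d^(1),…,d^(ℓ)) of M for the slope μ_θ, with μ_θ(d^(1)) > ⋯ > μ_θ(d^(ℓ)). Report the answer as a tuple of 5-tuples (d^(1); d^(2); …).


Interval decomposition of M: I[1,1]^2, I[1,5], I[4,4]^3.
HN type (ℓ=3): μ^(1)=11; μ^(2)=1; μ^(3)=-19

((2, 0, 0, 3, 0); (0, 0, 0, 1, 1); (1, 1, 1, 0, 0))


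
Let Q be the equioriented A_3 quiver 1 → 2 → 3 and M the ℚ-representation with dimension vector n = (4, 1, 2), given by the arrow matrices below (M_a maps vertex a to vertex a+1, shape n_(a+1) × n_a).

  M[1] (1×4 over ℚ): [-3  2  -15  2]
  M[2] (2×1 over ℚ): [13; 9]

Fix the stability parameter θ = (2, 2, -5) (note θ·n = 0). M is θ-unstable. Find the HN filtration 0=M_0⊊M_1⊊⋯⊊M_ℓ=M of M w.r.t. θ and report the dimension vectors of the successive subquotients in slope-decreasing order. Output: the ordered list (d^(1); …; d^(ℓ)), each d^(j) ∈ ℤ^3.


Interval decomposition of M: I[1,1]^3, I[1,3], I[3,3].
HN type (ℓ=3): μ^(1)=2; μ^(2)=-1/3; μ^(3)=-5

((3, 0, 0); (1, 1, 1); (0, 0, 1))


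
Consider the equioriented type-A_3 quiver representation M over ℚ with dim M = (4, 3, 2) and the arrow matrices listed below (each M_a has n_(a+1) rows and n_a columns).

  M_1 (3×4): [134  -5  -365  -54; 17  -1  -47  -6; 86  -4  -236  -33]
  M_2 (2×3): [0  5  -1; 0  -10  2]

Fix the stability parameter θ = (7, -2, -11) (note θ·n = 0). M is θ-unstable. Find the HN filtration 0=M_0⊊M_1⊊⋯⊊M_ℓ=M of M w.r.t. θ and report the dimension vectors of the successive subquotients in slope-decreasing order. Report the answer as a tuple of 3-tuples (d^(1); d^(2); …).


Interval decomposition of M: I[1,1], I[1,2]^2, I[1,3], I[3,3].
HN type (ℓ=4): μ^(1)=7; μ^(2)=5/2; μ^(3)=-2; μ^(4)=-11

((1, 0, 0); (2, 2, 0); (1, 1, 1); (0, 0, 1))


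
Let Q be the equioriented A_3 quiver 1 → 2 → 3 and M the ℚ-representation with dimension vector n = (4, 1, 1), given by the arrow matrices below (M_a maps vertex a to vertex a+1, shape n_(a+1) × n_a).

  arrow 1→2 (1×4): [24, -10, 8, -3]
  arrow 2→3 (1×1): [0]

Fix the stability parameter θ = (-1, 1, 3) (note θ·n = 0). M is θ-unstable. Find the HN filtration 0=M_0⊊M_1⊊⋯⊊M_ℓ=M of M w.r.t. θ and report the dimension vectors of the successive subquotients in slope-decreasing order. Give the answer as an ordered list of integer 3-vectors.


Barcode: M ≅ I[1,1]^3, I[1,2], I[3,3]. HN layers by μ_θ (3 steps, strictly decreasing):
  μ^(1)=3; μ^(2)=1; μ^(3)=-1

((0, 0, 1); (0, 1, 0); (4, 0, 0))


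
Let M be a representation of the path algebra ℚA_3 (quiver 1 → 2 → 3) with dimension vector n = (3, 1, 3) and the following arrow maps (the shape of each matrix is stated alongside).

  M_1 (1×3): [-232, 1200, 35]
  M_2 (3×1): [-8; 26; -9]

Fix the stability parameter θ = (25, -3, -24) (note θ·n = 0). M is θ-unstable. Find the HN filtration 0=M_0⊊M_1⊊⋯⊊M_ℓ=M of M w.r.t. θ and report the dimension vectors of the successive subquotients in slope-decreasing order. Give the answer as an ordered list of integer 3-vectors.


Via rank(M_{q-1}∘⋯∘M_p): M ≅ I[1,1]^2, I[1,3], I[3,3]^2.
μ_θ-semistable layers: μ^(1)=25; μ^(2)=-2/3; μ^(3)=-24

((2, 0, 0); (1, 1, 1); (0, 0, 2))


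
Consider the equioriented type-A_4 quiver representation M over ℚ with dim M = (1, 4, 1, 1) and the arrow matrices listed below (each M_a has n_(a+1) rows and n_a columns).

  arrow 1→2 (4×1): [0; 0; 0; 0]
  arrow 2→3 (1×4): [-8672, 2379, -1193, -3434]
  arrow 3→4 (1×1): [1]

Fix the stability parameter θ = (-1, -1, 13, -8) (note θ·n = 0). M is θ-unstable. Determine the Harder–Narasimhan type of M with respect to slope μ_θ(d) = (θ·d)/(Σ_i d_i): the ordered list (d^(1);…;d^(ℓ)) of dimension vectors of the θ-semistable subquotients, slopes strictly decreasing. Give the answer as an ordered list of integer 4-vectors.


Via rank(M_{q-1}∘⋯∘M_p): M ≅ I[1,1], I[2,2]^3, I[2,4].
μ_θ-semistable layers: μ^(1)=5/2; μ^(2)=-1

((0, 0, 1, 1); (1, 4, 0, 0))


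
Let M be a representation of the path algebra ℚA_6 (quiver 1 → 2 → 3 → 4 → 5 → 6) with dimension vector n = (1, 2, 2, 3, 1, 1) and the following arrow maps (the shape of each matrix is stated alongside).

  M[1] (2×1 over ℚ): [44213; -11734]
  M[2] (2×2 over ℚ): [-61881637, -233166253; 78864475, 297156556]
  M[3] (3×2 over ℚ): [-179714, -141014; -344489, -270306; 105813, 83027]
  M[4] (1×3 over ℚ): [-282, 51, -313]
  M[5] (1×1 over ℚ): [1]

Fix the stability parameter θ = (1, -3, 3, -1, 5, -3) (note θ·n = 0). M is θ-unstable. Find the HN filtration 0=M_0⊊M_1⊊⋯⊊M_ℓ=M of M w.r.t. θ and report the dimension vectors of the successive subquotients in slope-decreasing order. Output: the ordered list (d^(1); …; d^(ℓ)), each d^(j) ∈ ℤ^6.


Via rank(M_{q-1}∘⋯∘M_p): M ≅ I[1,6], I[2,4], I[4,4].
μ_θ-semistable layers: μ^(1)=1; μ^(2)=-1; μ^(3)=-3

((0, 0, 2, 2, 1, 1); (1, 1, 0, 1, 0, 0); (0, 1, 0, 0, 0, 0))


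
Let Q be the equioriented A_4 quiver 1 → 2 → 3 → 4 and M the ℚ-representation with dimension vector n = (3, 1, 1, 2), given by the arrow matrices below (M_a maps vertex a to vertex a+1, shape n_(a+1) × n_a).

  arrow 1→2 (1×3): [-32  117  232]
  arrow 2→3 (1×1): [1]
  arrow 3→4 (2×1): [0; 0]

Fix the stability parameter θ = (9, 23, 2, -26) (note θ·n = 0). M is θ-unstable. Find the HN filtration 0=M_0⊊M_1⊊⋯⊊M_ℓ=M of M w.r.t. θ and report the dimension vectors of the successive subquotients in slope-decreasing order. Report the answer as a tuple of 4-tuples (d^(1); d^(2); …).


Barcode: M ≅ I[1,1]^2, I[1,3], I[4,4]^2. HN layers by μ_θ (3 steps, strictly decreasing):
  μ^(1)=25/2; μ^(2)=9; μ^(3)=-26

((0, 1, 1, 0); (3, 0, 0, 0); (0, 0, 0, 2))


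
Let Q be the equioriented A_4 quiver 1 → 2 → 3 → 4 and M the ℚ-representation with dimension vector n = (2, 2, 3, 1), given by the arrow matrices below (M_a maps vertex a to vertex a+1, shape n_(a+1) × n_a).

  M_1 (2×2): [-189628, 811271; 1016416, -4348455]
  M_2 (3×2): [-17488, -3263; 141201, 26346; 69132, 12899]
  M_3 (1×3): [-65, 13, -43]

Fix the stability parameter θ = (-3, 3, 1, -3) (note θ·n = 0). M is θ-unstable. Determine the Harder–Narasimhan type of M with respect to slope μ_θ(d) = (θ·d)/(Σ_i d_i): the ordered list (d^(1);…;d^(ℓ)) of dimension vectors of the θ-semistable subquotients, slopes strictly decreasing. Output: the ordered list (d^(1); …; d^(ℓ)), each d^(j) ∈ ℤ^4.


Barcode: M ≅ I[1,3], I[1,4], I[3,3]. HN layers by μ_θ (4 steps, strictly decreasing):
  μ^(1)=2; μ^(2)=1; μ^(3)=1/3; μ^(4)=-3

((0, 1, 1, 0); (0, 0, 1, 0); (0, 1, 1, 1); (2, 0, 0, 0))


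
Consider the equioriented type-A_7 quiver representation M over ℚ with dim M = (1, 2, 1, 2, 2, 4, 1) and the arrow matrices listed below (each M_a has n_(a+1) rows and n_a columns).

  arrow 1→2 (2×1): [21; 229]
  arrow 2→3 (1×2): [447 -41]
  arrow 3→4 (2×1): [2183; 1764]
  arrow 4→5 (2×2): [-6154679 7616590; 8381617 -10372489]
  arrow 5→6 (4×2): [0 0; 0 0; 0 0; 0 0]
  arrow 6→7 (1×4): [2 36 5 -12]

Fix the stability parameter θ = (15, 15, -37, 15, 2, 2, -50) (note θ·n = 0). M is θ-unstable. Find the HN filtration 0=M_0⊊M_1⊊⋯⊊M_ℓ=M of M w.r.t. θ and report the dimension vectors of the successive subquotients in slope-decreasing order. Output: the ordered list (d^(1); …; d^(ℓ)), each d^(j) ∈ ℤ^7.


Interval decomposition of M: I[1,5], I[2,2], I[4,5], I[6,6]^3, I[6,7].
HN type (ℓ=5): μ^(1)=15; μ^(2)=17/2; μ^(3)=2; μ^(4)=-7/3; μ^(5)=-24

((0, 1, 0, 0, 0, 0, 0); (0, 0, 0, 2, 2, 0, 0); (0, 0, 0, 0, 0, 3, 0); (1, 1, 1, 0, 0, 0, 0); (0, 0, 0, 0, 0, 1, 1))


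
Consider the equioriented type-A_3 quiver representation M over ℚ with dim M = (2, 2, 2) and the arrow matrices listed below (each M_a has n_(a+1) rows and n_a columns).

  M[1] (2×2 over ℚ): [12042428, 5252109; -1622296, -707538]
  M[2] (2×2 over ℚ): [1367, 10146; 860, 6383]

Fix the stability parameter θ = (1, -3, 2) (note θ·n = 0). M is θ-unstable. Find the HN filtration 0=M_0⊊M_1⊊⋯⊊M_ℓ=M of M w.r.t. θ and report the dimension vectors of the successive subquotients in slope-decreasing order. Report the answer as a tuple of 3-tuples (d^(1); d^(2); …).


Via rank(M_{q-1}∘⋯∘M_p): M ≅ I[1,1], I[1,3], I[2,3].
μ_θ-semistable layers: μ^(1)=2; μ^(2)=1; μ^(3)=-1; μ^(4)=-3

((0, 0, 2); (1, 0, 0); (1, 1, 0); (0, 1, 0))


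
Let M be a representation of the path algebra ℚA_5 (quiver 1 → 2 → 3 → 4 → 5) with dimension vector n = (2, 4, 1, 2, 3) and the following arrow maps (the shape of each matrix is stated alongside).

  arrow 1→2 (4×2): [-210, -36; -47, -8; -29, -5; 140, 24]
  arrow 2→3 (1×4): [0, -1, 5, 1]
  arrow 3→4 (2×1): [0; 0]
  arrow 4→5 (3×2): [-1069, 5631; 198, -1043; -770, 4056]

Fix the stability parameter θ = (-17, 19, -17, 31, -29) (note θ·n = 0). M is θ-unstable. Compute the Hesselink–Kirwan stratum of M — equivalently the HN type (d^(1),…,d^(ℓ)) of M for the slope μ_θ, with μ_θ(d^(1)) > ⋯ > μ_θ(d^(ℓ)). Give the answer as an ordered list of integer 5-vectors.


Barcode: M ≅ I[1,2], I[1,3], I[2,2]^2, I[4,5]^2, I[5,5]. HN layers by μ_θ (4 steps, strictly decreasing):
  μ^(1)=19; μ^(2)=1; μ^(3)=-17; μ^(4)=-29

((0, 3, 0, 0, 0); (0, 1, 1, 2, 2); (2, 0, 0, 0, 0); (0, 0, 0, 0, 1))


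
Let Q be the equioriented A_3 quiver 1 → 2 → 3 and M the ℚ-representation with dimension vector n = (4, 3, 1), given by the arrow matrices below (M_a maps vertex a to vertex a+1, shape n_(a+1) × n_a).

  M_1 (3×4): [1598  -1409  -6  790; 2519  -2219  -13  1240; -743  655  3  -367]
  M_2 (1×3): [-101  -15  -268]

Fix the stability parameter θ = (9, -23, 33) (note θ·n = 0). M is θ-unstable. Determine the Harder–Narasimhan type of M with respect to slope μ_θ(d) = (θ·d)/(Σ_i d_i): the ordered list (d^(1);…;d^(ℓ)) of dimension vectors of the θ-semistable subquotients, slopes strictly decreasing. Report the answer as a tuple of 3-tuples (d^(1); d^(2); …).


Barcode: M ≅ I[1,1], I[1,2]^2, I[1,3]. HN layers by μ_θ (3 steps, strictly decreasing):
  μ^(1)=33; μ^(2)=9; μ^(3)=-7

((0, 0, 1); (1, 0, 0); (3, 3, 0))


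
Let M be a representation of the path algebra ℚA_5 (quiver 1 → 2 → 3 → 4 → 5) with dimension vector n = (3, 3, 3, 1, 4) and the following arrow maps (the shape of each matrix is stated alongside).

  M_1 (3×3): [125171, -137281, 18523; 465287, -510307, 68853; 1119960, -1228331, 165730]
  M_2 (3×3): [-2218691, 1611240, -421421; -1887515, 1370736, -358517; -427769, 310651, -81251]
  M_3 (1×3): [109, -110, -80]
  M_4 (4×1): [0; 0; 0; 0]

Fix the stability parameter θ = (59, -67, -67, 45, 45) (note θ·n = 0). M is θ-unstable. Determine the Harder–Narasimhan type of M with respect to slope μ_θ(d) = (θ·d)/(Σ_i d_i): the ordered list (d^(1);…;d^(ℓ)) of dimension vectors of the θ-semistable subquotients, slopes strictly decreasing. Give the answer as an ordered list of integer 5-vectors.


Interval decomposition of M: I[1,2], I[1,3], I[1,4], I[3,3], I[5,5]^4.
HN type (ℓ=4): μ^(1)=45; μ^(2)=-4; μ^(3)=-25; μ^(4)=-67

((0, 0, 0, 1, 4); (1, 1, 0, 0, 0); (2, 2, 2, 0, 0); (0, 0, 1, 0, 0))


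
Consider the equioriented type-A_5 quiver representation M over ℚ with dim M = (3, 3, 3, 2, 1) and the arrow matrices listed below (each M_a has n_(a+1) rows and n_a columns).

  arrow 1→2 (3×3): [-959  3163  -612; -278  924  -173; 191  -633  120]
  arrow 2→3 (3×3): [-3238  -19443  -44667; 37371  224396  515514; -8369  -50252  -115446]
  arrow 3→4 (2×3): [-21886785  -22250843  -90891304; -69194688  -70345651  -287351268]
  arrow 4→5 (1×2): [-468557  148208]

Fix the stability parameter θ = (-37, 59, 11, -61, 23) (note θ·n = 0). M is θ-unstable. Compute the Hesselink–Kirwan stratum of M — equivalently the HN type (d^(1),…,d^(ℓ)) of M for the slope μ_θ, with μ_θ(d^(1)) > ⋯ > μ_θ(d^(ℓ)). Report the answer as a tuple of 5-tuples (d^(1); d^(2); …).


Interval decomposition of M: I[1,2], I[1,4], I[1,5], I[3,3].
HN type (ℓ=5): μ^(1)=59; μ^(2)=23; μ^(3)=11; μ^(4)=3; μ^(5)=-37

((0, 1, 0, 0, 0); (0, 0, 0, 0, 1); (0, 0, 1, 0, 0); (0, 2, 2, 2, 0); (3, 0, 0, 0, 0))


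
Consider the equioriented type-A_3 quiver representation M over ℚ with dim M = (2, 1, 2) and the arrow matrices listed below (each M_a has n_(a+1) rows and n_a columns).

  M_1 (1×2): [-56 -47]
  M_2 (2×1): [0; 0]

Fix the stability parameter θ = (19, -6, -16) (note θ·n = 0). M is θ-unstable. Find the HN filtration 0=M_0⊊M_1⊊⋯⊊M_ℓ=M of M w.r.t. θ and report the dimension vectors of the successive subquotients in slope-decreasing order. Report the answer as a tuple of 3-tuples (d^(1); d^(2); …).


Via rank(M_{q-1}∘⋯∘M_p): M ≅ I[1,1], I[1,2], I[3,3]^2.
μ_θ-semistable layers: μ^(1)=19; μ^(2)=13/2; μ^(3)=-16

((1, 0, 0); (1, 1, 0); (0, 0, 2))


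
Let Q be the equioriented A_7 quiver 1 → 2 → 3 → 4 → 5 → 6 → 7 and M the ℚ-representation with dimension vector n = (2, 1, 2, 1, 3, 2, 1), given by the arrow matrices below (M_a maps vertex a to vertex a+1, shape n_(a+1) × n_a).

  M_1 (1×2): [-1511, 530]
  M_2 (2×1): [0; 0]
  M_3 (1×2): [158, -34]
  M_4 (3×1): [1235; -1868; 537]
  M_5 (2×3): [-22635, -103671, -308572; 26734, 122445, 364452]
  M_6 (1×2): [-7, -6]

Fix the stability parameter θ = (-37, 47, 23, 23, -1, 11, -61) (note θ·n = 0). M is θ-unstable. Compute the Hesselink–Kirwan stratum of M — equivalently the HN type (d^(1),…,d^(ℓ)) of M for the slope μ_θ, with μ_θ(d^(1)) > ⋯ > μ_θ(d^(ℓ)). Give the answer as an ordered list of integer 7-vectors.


Barcode: M ≅ I[1,1], I[1,2], I[3,3], I[3,7], I[5,5], I[5,6]. HN layers by μ_θ (5 steps, strictly decreasing):
  μ^(1)=47; μ^(2)=23; μ^(3)=11; μ^(4)=-1; μ^(5)=-37

((0, 1, 0, 0, 0, 0, 0); (0, 0, 1, 0, 0, 0, 0); (0, 0, 0, 0, 0, 1, 0); (0, 0, 1, 1, 3, 1, 1); (2, 0, 0, 0, 0, 0, 0))


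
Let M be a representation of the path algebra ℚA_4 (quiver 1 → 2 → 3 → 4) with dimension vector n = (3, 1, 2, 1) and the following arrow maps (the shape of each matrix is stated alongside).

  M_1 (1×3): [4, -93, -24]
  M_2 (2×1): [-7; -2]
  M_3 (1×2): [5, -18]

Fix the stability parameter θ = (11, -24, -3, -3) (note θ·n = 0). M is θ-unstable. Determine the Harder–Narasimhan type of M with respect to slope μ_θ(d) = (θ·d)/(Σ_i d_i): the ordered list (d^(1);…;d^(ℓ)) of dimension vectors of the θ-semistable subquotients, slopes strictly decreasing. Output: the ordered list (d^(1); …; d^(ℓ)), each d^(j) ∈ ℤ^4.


Barcode: M ≅ I[1,1]^2, I[1,4], I[3,3]. HN layers by μ_θ (3 steps, strictly decreasing):
  μ^(1)=11; μ^(2)=-3; μ^(3)=-13/2

((2, 0, 0, 0); (0, 0, 2, 1); (1, 1, 0, 0))


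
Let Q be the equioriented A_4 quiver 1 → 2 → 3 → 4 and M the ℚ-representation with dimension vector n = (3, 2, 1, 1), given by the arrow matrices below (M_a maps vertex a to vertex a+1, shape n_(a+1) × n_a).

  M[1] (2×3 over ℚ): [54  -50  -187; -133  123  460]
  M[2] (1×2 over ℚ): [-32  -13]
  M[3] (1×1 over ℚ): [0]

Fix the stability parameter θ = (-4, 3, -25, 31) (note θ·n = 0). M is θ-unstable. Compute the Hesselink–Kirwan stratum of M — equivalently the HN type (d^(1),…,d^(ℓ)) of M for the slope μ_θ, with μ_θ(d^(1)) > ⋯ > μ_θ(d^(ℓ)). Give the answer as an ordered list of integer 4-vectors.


Barcode: M ≅ I[1,1], I[1,2], I[1,3], I[4,4]. HN layers by μ_θ (4 steps, strictly decreasing):
  μ^(1)=31; μ^(2)=3; μ^(3)=-4; μ^(4)=-26/3

((0, 0, 0, 1); (0, 1, 0, 0); (2, 0, 0, 0); (1, 1, 1, 0))
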